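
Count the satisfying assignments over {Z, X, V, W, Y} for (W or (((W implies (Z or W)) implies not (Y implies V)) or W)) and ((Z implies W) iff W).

18

Initial set: {T ((W or (((W implies (Z or W)) implies not (Y implies V)) or W)) and ((Z implies W) iff W))}.
T ((W or (((W implies (Z or W)) implies not (Y implies V)) or W)) and ((Z implies W) iff W)): α-rule — add T (W or (((W implies (Z or W)) implies not (Y implies V)) or W)), T ((Z implies W) iff W).
T (W or (((W implies (Z or W)) implies not (Y implies V)) or W)): β-rule — branch into T W  //  T (((W implies (Z or W)) implies not (Y implies V)) or W).
  branch 1 (add T W):
    T ((Z implies W) iff W): β-rule — branch into T (Z implies W), T W  //  F (Z implies W), F W.
      branch 1.1 (add T (Z implies W), T W):
        T (Z implies W): β-rule — branch into F Z  //  T W.
          branch 1.1.1 (add F Z):
            ○ open, literals {W=T, Z=F}.
          branch 1.1.2 (add T W):
            ○ open, literals {W=T}.
      branch 1.2 (add F (Z implies W), F W):
        × closes — contains both W and not W.
  branch 2 (add T (((W implies (Z or W)) implies not (Y implies V)) or W)):
    T ((Z implies W) iff W): β-rule — branch into T (Z implies W), T W  //  F (Z implies W), F W.
      branch 2.1 (add T (Z implies W), T W):
        T (((W implies (Z or W)) implies not (Y implies V)) or W): β-rule — branch into T ((W implies (Z or W)) implies not (Y implies V))  //  T W.
          branch 2.1.1 (add T ((W implies (Z or W)) implies not (Y implies V))):
            T (Z implies W): β-rule — branch into F Z  //  T W.
              branch 2.1.1.1 (add F Z):
                T ((W implies (Z or W)) implies not (Y implies V)): β-rule — branch into F (W implies (Z or W))  //  T not (Y implies V).
                  branch 2.1.1.1.1 (add F (W implies (Z or W))):
                    F (W implies (Z or W)): α-rule — add T W, F (Z or W).
                    F (Z or W): α-rule — add F Z, F W.
                    × closes — contains both W and not W.
                  branch 2.1.1.1.2 (add T not (Y implies V)):
                    T not (Y implies V): α-rule — add T Y, F V.
                    ○ open, literals {V=F, W=T, Y=T, Z=F}.
              branch 2.1.1.2 (add T W):
                T ((W implies (Z or W)) implies not (Y implies V)): β-rule — branch into F (W implies (Z or W))  //  T not (Y implies V).
                  branch 2.1.1.2.1 (add F (W implies (Z or W))):
                    F (W implies (Z or W)): α-rule — add T W, F (Z or W).
                    F (Z or W): α-rule — add F Z, F W.
                    × closes — contains both W and not W.
                  branch 2.1.1.2.2 (add T not (Y implies V)):
                    T not (Y implies V): α-rule — add T Y, F V.
                    ○ open, literals {V=F, W=T, Y=T}.
          branch 2.1.2 (add T W):
            T (Z implies W): β-rule — branch into F Z  //  T W.
              branch 2.1.2.1 (add F Z):
                ○ open, literals {W=T, Z=F}.
              branch 2.1.2.2 (add T W):
                ○ open, literals {W=T}.
      branch 2.2 (add F (Z implies W), F W):
        F (Z implies W): α-rule — add T Z, F W.
        T (((W implies (Z or W)) implies not (Y implies V)) or W): β-rule — branch into T ((W implies (Z or W)) implies not (Y implies V))  //  T W.
          branch 2.2.1 (add T ((W implies (Z or W)) implies not (Y implies V))):
            T ((W implies (Z or W)) implies not (Y implies V)): β-rule — branch into F (W implies (Z or W))  //  T not (Y implies V).
              branch 2.2.1.1 (add F (W implies (Z or W))):
                F (W implies (Z or W)): α-rule — add T W, F (Z or W).
                × closes — contains both W and not W.
              branch 2.2.1.2 (add T not (Y implies V)):
                T not (Y implies V): α-rule — add T Y, F V.
                ○ open, literals {V=F, W=F, Y=T, Z=T}.
          branch 2.2.2 (add T W):
            × closes — contains both W and not W.
5 branches closed, 7 open.
Each open branch fixes some atoms; the unmentioned ones are free. Counting distinct full assignments: branch {W=T, Z=F} (X, V, Y) contributes 8 new; branch {W=T} (Z, X, V, Y) contributes 8 new; branch {V=F, W=T, Y=T, Z=F} (X) contributes 0 new; branch {V=F, W=T, Y=T} (Z, X) contributes 0 new; branch {W=T, Z=F} (X, V, Y) contributes 0 new; branch {W=T} (Z, X, V, Y) contributes 0 new; branch {V=F, W=F, Y=T, Z=T} (X) contributes 2 new. Total: 18.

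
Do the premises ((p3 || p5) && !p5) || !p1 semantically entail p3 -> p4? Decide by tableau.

Initial set: {(((p3 || p5) && !p5) || !p1); !(p3 -> p4)}.
!(p3 -> p4): α-rule — add p3, !p4.
(((p3 || p5) && !p5) || !p1): β-rule — branch into ((p3 || p5) && !p5)  //  !p1.
  branch 1 (add ((p3 || p5) && !p5)):
    ((p3 || p5) && !p5): α-rule — add (p3 || p5), !p5.
    (p3 || p5): β-rule — branch into p3  //  p5.
      branch 1.1 (add p3):
        ○ open, literals {p3=true, p4=false, p5=false}.
      branch 1.2 (add p5):
        × closes — contains both p5 and !p5.
  branch 2 (add !p1):
    ○ open, literals {p1=false, p3=true, p4=false}.
1 branch closed, 2 open.
An open branch gives a countermodel: p3=true, p4=false, p5=false (unmentioned atoms arbitrary); the premises hold there but the conclusion fails.

No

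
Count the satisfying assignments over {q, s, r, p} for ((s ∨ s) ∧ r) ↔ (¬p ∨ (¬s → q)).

6

Initial set: {(((s ∨ s) ∧ r) ↔ (¬p ∨ (¬s → q)))}.
(((s ∨ s) ∧ r) ↔ (¬p ∨ (¬s → q))): β-rule — branch into ((s ∨ s) ∧ r), (¬p ∨ (¬s → q))  //  ¬((s ∨ s) ∧ r), ¬(¬p ∨ (¬s → q)).
  branch 1 (add ((s ∨ s) ∧ r), (¬p ∨ (¬s → q))):
    ((s ∨ s) ∧ r): α-rule — add (s ∨ s), r.
    (¬p ∨ (¬s → q)): β-rule — branch into ¬p  //  (¬s → q).
      branch 1.1 (add ¬p):
        (s ∨ s): β-rule — branch into s  //  s.
          branch 1.1.1 (add s):
            ○ open, literals {p=false, r=true, s=true}.
          branch 1.1.2 (add s):
            ○ open, literals {p=false, r=true, s=true}.
      branch 1.2 (add (¬s → q)):
        (s ∨ s): β-rule — branch into s  //  s.
          branch 1.2.1 (add s):
            (¬s → q): β-rule — branch into ¬¬s  //  q.
              branch 1.2.1.1 (add ¬¬s):
                ○ open, literals {r=true, s=true}.
              branch 1.2.1.2 (add q):
                ○ open, literals {q=true, r=true, s=true}.
          branch 1.2.2 (add s):
            (¬s → q): β-rule — branch into ¬¬s  //  q.
              branch 1.2.2.1 (add ¬¬s):
                ○ open, literals {r=true, s=true}.
              branch 1.2.2.2 (add q):
                ○ open, literals {q=true, r=true, s=true}.
  branch 2 (add ¬((s ∨ s) ∧ r), ¬(¬p ∨ (¬s → q))):
    ¬(¬p ∨ (¬s → q)): α-rule — add ¬¬p, ¬(¬s → q).
    ¬(¬s → q): α-rule — add ¬s, ¬q.
    ¬((s ∨ s) ∧ r): β-rule — branch into ¬(s ∨ s)  //  ¬r.
      branch 2.1 (add ¬(s ∨ s)):
        ¬(s ∨ s): α-rule — add ¬s, ¬s.
        ○ open, literals {p=true, q=false, s=false}.
      branch 2.2 (add ¬r):
        ○ open, literals {p=true, q=false, r=false, s=false}.
0 branches closed, 8 open.
Each open branch fixes some atoms; the unmentioned ones are free. Counting distinct full assignments: branch {p=false, r=true, s=true} (q) contributes 2 new; branch {p=false, r=true, s=true} (q) contributes 0 new; branch {r=true, s=true} (q, p) contributes 2 new; branch {q=true, r=true, s=true} (p) contributes 0 new; branch {r=true, s=true} (q, p) contributes 0 new; branch {q=true, r=true, s=true} (p) contributes 0 new; branch {p=true, q=false, s=false} (r) contributes 2 new; branch {p=true, q=false, r=false, s=false} (none free) contributes 0 new. Total: 6.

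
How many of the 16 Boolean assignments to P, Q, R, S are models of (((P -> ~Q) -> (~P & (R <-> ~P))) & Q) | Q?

8

Initial set: {((((P -> ~Q) -> (~P & (R <-> ~P))) & Q) | Q)}.
((((P -> ~Q) -> (~P & (R <-> ~P))) & Q) | Q): β-rule — branch into (((P -> ~Q) -> (~P & (R <-> ~P))) & Q)  //  Q.
  branch 1 (add (((P -> ~Q) -> (~P & (R <-> ~P))) & Q)):
    (((P -> ~Q) -> (~P & (R <-> ~P))) & Q): α-rule — add ((P -> ~Q) -> (~P & (R <-> ~P))), Q.
    ((P -> ~Q) -> (~P & (R <-> ~P))): β-rule — branch into ~(P -> ~Q)  //  (~P & (R <-> ~P)).
      branch 1.1 (add ~(P -> ~Q)):
        ~(P -> ~Q): α-rule — add P, ~~Q.
        ○ open, literals {P=T, Q=T}.
      branch 1.2 (add (~P & (R <-> ~P))):
        (~P & (R <-> ~P)): α-rule — add ~P, (R <-> ~P).
        (R <-> ~P): β-rule — branch into R, ~P  //  ~R, ~~P.
          branch 1.2.1 (add R, ~P):
            ○ open, literals {P=F, Q=T, R=T}.
          branch 1.2.2 (add ~R, ~~P):
            × closes — contains both P and ~P.
  branch 2 (add Q):
    ○ open, literals {Q=T}.
1 branch closed, 3 open.
Each open branch fixes some atoms; the unmentioned ones are free. Counting distinct full assignments: branch {P=T, Q=T} (R, S) contributes 4 new; branch {P=F, Q=T, R=T} (S) contributes 2 new; branch {Q=T} (P, R, S) contributes 2 new. Total: 8.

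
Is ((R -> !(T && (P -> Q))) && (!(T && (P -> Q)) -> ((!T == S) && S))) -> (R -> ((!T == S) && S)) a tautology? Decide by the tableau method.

Assume the negation and expand:
Initial set: {!(((R -> !(T && (P -> Q))) && (!(T && (P -> Q)) -> ((!T == S) && S))) -> (R -> ((!T == S) && S)))}.
!(((R -> !(T && (P -> Q))) && (!(T && (P -> Q)) -> ((!T == S) && S))) -> (R -> ((!T == S) && S))): α-rule — add ((R -> !(T && (P -> Q))) && (!(T && (P -> Q)) -> ((!T == S) && S))), !(R -> ((!T == S) && S)).
((R -> !(T && (P -> Q))) && (!(T && (P -> Q)) -> ((!T == S) && S))): α-rule — add (R -> !(T && (P -> Q))), (!(T && (P -> Q)) -> ((!T == S) && S)).
!(R -> ((!T == S) && S)): α-rule — add R, !((!T == S) && S).
(R -> !(T && (P -> Q))): β-rule — branch into !R  //  !(T && (P -> Q)).
  branch 1 (add !R):
    × closes — contains both R and !R.
  branch 2 (add !(T && (P -> Q))):
    (!(T && (P -> Q)) -> ((!T == S) && S)): β-rule — branch into !!(T && (P -> Q))  //  ((!T == S) && S).
      branch 2.1 (add !!(T && (P -> Q))):
        !!(T && (P -> Q)): α-rule — add T, (P -> Q).
        !((!T == S) && S): β-rule — branch into !(!T == S)  //  !S.
          branch 2.1.1 (add !(!T == S)):
            !(T && (P -> Q)): β-rule — branch into !T  //  !(P -> Q).
              branch 2.1.1.1 (add !T):
                × closes — contains both T and !T.
              branch 2.1.1.2 (add !(P -> Q)):
                !(P -> Q): α-rule — add P, !Q.
                (P -> Q): β-rule — branch into !P  //  Q.
                  branch 2.1.1.2.1 (add !P):
                    × closes — contains both P and !P.
                  branch 2.1.1.2.2 (add Q):
                    × closes — contains both Q and !Q.
          branch 2.1.2 (add !S):
            !(T && (P -> Q)): β-rule — branch into !T  //  !(P -> Q).
              branch 2.1.2.1 (add !T):
                × closes — contains both T and !T.
              branch 2.1.2.2 (add !(P -> Q)):
                !(P -> Q): α-rule — add P, !Q.
                (P -> Q): β-rule — branch into !P  //  Q.
                  branch 2.1.2.2.1 (add !P):
                    × closes — contains both P and !P.
                  branch 2.1.2.2.2 (add Q):
                    × closes — contains both Q and !Q.
      branch 2.2 (add ((!T == S) && S)):
        ((!T == S) && S): α-rule — add (!T == S), S.
        !((!T == S) && S): β-rule — branch into !(!T == S)  //  !S.
          branch 2.2.1 (add !(!T == S)):
            !(T && (P -> Q)): β-rule — branch into !T  //  !(P -> Q).
              branch 2.2.1.1 (add !T):
                (!T == S): β-rule — branch into !T, S  //  !!T, !S.
                  branch 2.2.1.1.1 (add !T, S):
                    !(!T == S): β-rule — branch into !T, !S  //  !!T, S.
                      branch 2.2.1.1.1.1 (add !T, !S):
                        × closes — contains both S and !S.
                      branch 2.2.1.1.1.2 (add !!T, S):
                        × closes — contains both T and !T.
                  branch 2.2.1.1.2 (add !!T, !S):
                    × closes — contains both T and !T.
              branch 2.2.1.2 (add !(P -> Q)):
                !(P -> Q): α-rule — add P, !Q.
                (!T == S): β-rule — branch into !T, S  //  !!T, !S.
                  branch 2.2.1.2.1 (add !T, S):
                    !(!T == S): β-rule — branch into !T, !S  //  !!T, S.
                      branch 2.2.1.2.1.1 (add !T, !S):
                        × closes — contains both S and !S.
                      branch 2.2.1.2.1.2 (add !!T, S):
                        × closes — contains both T and !T.
                  branch 2.2.1.2.2 (add !!T, !S):
                    × closes — contains both S and !S.
          branch 2.2.2 (add !S):
            × closes — contains both S and !S.
All 14 branches close.
Every branch closed, so the negation is unsatisfiable and the formula is valid.

Valid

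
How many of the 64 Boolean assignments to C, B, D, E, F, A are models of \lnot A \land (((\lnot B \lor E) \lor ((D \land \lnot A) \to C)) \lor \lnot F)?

31

Initial set: {(\lnot A \land (((\lnot B \lor E) \lor ((D \land \lnot A) \to C)) \lor \lnot F))}.
(\lnot A \land (((\lnot B \lor E) \lor ((D \land \lnot A) \to C)) \lor \lnot F)): α-rule — add \lnot A, (((\lnot B \lor E) \lor ((D \land \lnot A) \to C)) \lor \lnot F).
(((\lnot B \lor E) \lor ((D \land \lnot A) \to C)) \lor \lnot F): β-rule — branch into ((\lnot B \lor E) \lor ((D \land \lnot A) \to C))  //  \lnot F.
  branch 1 (add ((\lnot B \lor E) \lor ((D \land \lnot A) \to C))):
    ((\lnot B \lor E) \lor ((D \land \lnot A) \to C)): β-rule — branch into (\lnot B \lor E)  //  ((D \land \lnot A) \to C).
      branch 1.1 (add (\lnot B \lor E)):
        (\lnot B \lor E): β-rule — branch into \lnot B  //  E.
          branch 1.1.1 (add \lnot B):
            ○ open, literals {A=0, B=0}.
          branch 1.1.2 (add E):
            ○ open, literals {A=0, E=1}.
      branch 1.2 (add ((D \land \lnot A) \to C)):
        ((D \land \lnot A) \to C): β-rule — branch into \lnot (D \land \lnot A)  //  C.
          branch 1.2.1 (add \lnot (D \land \lnot A)):
            \lnot (D \land \lnot A): β-rule — branch into \lnot D  //  \lnot \lnot A.
              branch 1.2.1.1 (add \lnot D):
                ○ open, literals {A=0, D=0}.
              branch 1.2.1.2 (add \lnot \lnot A):
                × closes — contains both A and \lnot A.
          branch 1.2.2 (add C):
            ○ open, literals {A=0, C=1}.
  branch 2 (add \lnot F):
    ○ open, literals {A=0, F=0}.
1 branch closed, 5 open.
Each open branch fixes some atoms; the unmentioned ones are free. Counting distinct full assignments: branch {A=0, B=0} (C, D, E, F) contributes 16 new; branch {A=0, E=1} (C, B, D, F) contributes 8 new; branch {A=0, D=0} (C, B, E, F) contributes 4 new; branch {A=0, C=1} (B, D, E, F) contributes 2 new; branch {A=0, F=0} (C, B, D, E) contributes 1 new. Total: 31.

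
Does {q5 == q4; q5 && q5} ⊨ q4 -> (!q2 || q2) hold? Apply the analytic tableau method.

Yes

Initial set: {(q5 == q4); (q5 && q5); !(q4 -> (!q2 || q2))}.
(q5 && q5): α-rule — add q5, q5.
!(q4 -> (!q2 || q2)): α-rule — add q4, !(!q2 || q2).
!(!q2 || q2): α-rule — add !!q2, !q2.
× closes — contains both q2 and !q2.
All 1 branch closes.
Every branch closed, so the premises entail the conclusion.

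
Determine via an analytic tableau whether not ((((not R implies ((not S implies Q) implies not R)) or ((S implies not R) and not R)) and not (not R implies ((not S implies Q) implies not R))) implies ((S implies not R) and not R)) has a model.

Unsatisfiable

Initial set: {not ((((not R implies ((not S implies Q) implies not R)) or ((S implies not R) and not R)) and not (not R implies ((not S implies Q) implies not R))) implies ((S implies not R) and not R))}.
not ((((not R implies ((not S implies Q) implies not R)) or ((S implies not R) and not R)) and not (not R implies ((not S implies Q) implies not R))) implies ((S implies not R) and not R)): α-rule — add (((not R implies ((not S implies Q) implies not R)) or ((S implies not R) and not R)) and not (not R implies ((not S implies Q) implies not R))), not ((S implies not R) and not R).
(((not R implies ((not S implies Q) implies not R)) or ((S implies not R) and not R)) and not (not R implies ((not S implies Q) implies not R))): α-rule — add ((not R implies ((not S implies Q) implies not R)) or ((S implies not R) and not R)), not (not R implies ((not S implies Q) implies not R)).
not (not R implies ((not S implies Q) implies not R)): α-rule — add not R, not ((not S implies Q) implies not R).
not ((not S implies Q) implies not R): α-rule — add (not S implies Q), not not R.
× closes — contains both R and not R.
All 1 branch closes.
Every branch closed; the formula is unsatisfiable.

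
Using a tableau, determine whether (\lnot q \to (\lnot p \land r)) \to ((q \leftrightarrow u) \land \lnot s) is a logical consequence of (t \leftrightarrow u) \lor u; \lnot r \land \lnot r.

No

Initial set: {((t \leftrightarrow u) \lor u); (\lnot r \land \lnot r); \lnot ((\lnot q \to (\lnot p \land r)) \to ((q \leftrightarrow u) \land \lnot s))}.
(\lnot r \land \lnot r): α-rule — add \lnot r, \lnot r.
\lnot ((\lnot q \to (\lnot p \land r)) \to ((q \leftrightarrow u) \land \lnot s)): α-rule — add (\lnot q \to (\lnot p \land r)), \lnot ((q \leftrightarrow u) \land \lnot s).
((t \leftrightarrow u) \lor u): β-rule — branch into (t \leftrightarrow u)  //  u.
  branch 1 (add (t \leftrightarrow u)):
    (\lnot q \to (\lnot p \land r)): β-rule — branch into \lnot \lnot q  //  (\lnot p \land r).
      branch 1.1 (add \lnot \lnot q):
        \lnot ((q \leftrightarrow u) \land \lnot s): β-rule — branch into \lnot (q \leftrightarrow u)  //  \lnot \lnot s.
          branch 1.1.1 (add \lnot (q \leftrightarrow u)):
            (t \leftrightarrow u): β-rule — branch into t, u  //  \lnot t, \lnot u.
              branch 1.1.1.1 (add t, u):
                \lnot (q \leftrightarrow u): β-rule — branch into q, \lnot u  //  \lnot q, u.
                  branch 1.1.1.1.1 (add q, \lnot u):
                    × closes — contains both u and \lnot u.
                  branch 1.1.1.1.2 (add \lnot q, u):
                    × closes — contains both q and \lnot q.
              branch 1.1.1.2 (add \lnot t, \lnot u):
                \lnot (q \leftrightarrow u): β-rule — branch into q, \lnot u  //  \lnot q, u.
                  branch 1.1.1.2.1 (add q, \lnot u):
                    ○ open, literals {q=1, r=0, t=0, u=0}.
                  branch 1.1.1.2.2 (add \lnot q, u):
                    × closes — contains both q and \lnot q.
          branch 1.1.2 (add \lnot \lnot s):
            (t \leftrightarrow u): β-rule — branch into t, u  //  \lnot t, \lnot u.
              branch 1.1.2.1 (add t, u):
                ○ open, literals {q=1, r=0, s=1, t=1, u=1}.
              branch 1.1.2.2 (add \lnot t, \lnot u):
                ○ open, literals {q=1, r=0, s=1, t=0, u=0}.
      branch 1.2 (add (\lnot p \land r)):
        (\lnot p \land r): α-rule — add \lnot p, r.
        × closes — contains both r and \lnot r.
  branch 2 (add u):
    (\lnot q \to (\lnot p \land r)): β-rule — branch into \lnot \lnot q  //  (\lnot p \land r).
      branch 2.1 (add \lnot \lnot q):
        \lnot ((q \leftrightarrow u) \land \lnot s): β-rule — branch into \lnot (q \leftrightarrow u)  //  \lnot \lnot s.
          branch 2.1.1 (add \lnot (q \leftrightarrow u)):
            \lnot (q \leftrightarrow u): β-rule — branch into q, \lnot u  //  \lnot q, u.
              branch 2.1.1.1 (add q, \lnot u):
                × closes — contains both u and \lnot u.
              branch 2.1.1.2 (add \lnot q, u):
                × closes — contains both q and \lnot q.
          branch 2.1.2 (add \lnot \lnot s):
            ○ open, literals {q=1, r=0, s=1, u=1}.
      branch 2.2 (add (\lnot p \land r)):
        (\lnot p \land r): α-rule — add \lnot p, r.
        × closes — contains both r and \lnot r.
7 branches closed, 4 open.
An open branch gives a countermodel: q=1, r=0, t=0, u=0 (unmentioned atoms arbitrary); the premises hold there but the conclusion fails.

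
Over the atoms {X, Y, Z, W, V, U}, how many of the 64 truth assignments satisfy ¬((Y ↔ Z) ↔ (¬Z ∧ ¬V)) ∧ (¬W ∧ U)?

8

Initial set: {(¬((Y ↔ Z) ↔ (¬Z ∧ ¬V)) ∧ (¬W ∧ U))}.
(¬((Y ↔ Z) ↔ (¬Z ∧ ¬V)) ∧ (¬W ∧ U)): α-rule — add ¬((Y ↔ Z) ↔ (¬Z ∧ ¬V)), (¬W ∧ U).
(¬W ∧ U): α-rule — add ¬W, U.
¬((Y ↔ Z) ↔ (¬Z ∧ ¬V)): β-rule — branch into (Y ↔ Z), ¬(¬Z ∧ ¬V)  //  ¬(Y ↔ Z), (¬Z ∧ ¬V).
  branch 1 (add (Y ↔ Z), ¬(¬Z ∧ ¬V)):
    (Y ↔ Z): β-rule — branch into Y, Z  //  ¬Y, ¬Z.
      branch 1.1 (add Y, Z):
        ¬(¬Z ∧ ¬V): β-rule — branch into ¬¬Z  //  ¬¬V.
          branch 1.1.1 (add ¬¬Z):
            ○ open, literals {U=true, W=false, Y=true, Z=true}.
          branch 1.1.2 (add ¬¬V):
            ○ open, literals {U=true, V=true, W=false, Y=true, Z=true}.
      branch 1.2 (add ¬Y, ¬Z):
        ¬(¬Z ∧ ¬V): β-rule — branch into ¬¬Z  //  ¬¬V.
          branch 1.2.1 (add ¬¬Z):
            × closes — contains both Z and ¬Z.
          branch 1.2.2 (add ¬¬V):
            ○ open, literals {U=true, V=true, W=false, Y=false, Z=false}.
  branch 2 (add ¬(Y ↔ Z), (¬Z ∧ ¬V)):
    (¬Z ∧ ¬V): α-rule — add ¬Z, ¬V.
    ¬(Y ↔ Z): β-rule — branch into Y, ¬Z  //  ¬Y, Z.
      branch 2.1 (add Y, ¬Z):
        ○ open, literals {U=true, V=false, W=false, Y=true, Z=false}.
      branch 2.2 (add ¬Y, Z):
        × closes — contains both Z and ¬Z.
2 branches closed, 4 open.
Each open branch fixes some atoms; the unmentioned ones are free. Counting distinct full assignments: branch {U=true, W=false, Y=true, Z=true} (X, V) contributes 4 new; branch {U=true, V=true, W=false, Y=true, Z=true} (X) contributes 0 new; branch {U=true, V=true, W=false, Y=false, Z=false} (X) contributes 2 new; branch {U=true, V=false, W=false, Y=true, Z=false} (X) contributes 2 new. Total: 8.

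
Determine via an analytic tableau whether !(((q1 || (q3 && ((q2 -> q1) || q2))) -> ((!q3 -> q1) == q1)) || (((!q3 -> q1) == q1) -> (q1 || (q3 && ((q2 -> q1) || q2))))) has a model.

Unsatisfiable

Initial set: {T !(((q1 || (q3 && ((q2 -> q1) || q2))) -> ((!q3 -> q1) == q1)) || (((!q3 -> q1) == q1) -> (q1 || (q3 && ((q2 -> q1) || q2)))))}.
T !(((q1 || (q3 && ((q2 -> q1) || q2))) -> ((!q3 -> q1) == q1)) || (((!q3 -> q1) == q1) -> (q1 || (q3 && ((q2 -> q1) || q2))))): α-rule — add F ((q1 || (q3 && ((q2 -> q1) || q2))) -> ((!q3 -> q1) == q1)), F (((!q3 -> q1) == q1) -> (q1 || (q3 && ((q2 -> q1) || q2)))).
F ((q1 || (q3 && ((q2 -> q1) || q2))) -> ((!q3 -> q1) == q1)): α-rule — add T (q1 || (q3 && ((q2 -> q1) || q2))), F ((!q3 -> q1) == q1).
F (((!q3 -> q1) == q1) -> (q1 || (q3 && ((q2 -> q1) || q2)))): α-rule — add T ((!q3 -> q1) == q1), F (q1 || (q3 && ((q2 -> q1) || q2))).
F (q1 || (q3 && ((q2 -> q1) || q2))): α-rule — add F q1, F (q3 && ((q2 -> q1) || q2)).
T (q1 || (q3 && ((q2 -> q1) || q2))): β-rule — branch into T q1  //  T (q3 && ((q2 -> q1) || q2)).
  branch 1 (add T q1):
    × closes — contains both q1 and !q1.
  branch 2 (add T (q3 && ((q2 -> q1) || q2))):
    T (q3 && ((q2 -> q1) || q2)): α-rule — add T q3, T ((q2 -> q1) || q2).
    F ((!q3 -> q1) == q1): β-rule — branch into T (!q3 -> q1), F q1  //  F (!q3 -> q1), T q1.
      branch 2.1 (add T (!q3 -> q1), F q1):
        T ((!q3 -> q1) == q1): β-rule — branch into T (!q3 -> q1), T q1  //  F (!q3 -> q1), F q1.
          branch 2.1.1 (add T (!q3 -> q1), T q1):
            × closes — contains both q1 and !q1.
          branch 2.1.2 (add F (!q3 -> q1), F q1):
            F (!q3 -> q1): α-rule — add T !q3, F q1.
            × closes — contains both q3 and !q3.
      branch 2.2 (add F (!q3 -> q1), T q1):
        × closes — contains both q1 and !q1.
All 4 branches close.
Every branch closed; the formula is unsatisfiable.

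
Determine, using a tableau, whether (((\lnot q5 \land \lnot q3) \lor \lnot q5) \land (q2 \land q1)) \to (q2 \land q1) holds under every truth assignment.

Assume the negation and expand:
Initial set: {\lnot ((((\lnot q5 \land \lnot q3) \lor \lnot q5) \land (q2 \land q1)) \to (q2 \land q1))}.
\lnot ((((\lnot q5 \land \lnot q3) \lor \lnot q5) \land (q2 \land q1)) \to (q2 \land q1)): α-rule — add (((\lnot q5 \land \lnot q3) \lor \lnot q5) \land (q2 \land q1)), \lnot (q2 \land q1).
(((\lnot q5 \land \lnot q3) \lor \lnot q5) \land (q2 \land q1)): α-rule — add ((\lnot q5 \land \lnot q3) \lor \lnot q5), (q2 \land q1).
(q2 \land q1): α-rule — add q2, q1.
\lnot (q2 \land q1): β-rule — branch into \lnot q2  //  \lnot q1.
  branch 1 (add \lnot q2):
    × closes — contains both q2 and \lnot q2.
  branch 2 (add \lnot q1):
    × closes — contains both q1 and \lnot q1.
All 2 branches close.
Every branch closed, so the negation is unsatisfiable and the formula is valid.

Valid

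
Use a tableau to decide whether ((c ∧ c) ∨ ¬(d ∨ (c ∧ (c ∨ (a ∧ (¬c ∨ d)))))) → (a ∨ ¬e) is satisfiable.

Initial set: {(((c ∧ c) ∨ ¬(d ∨ (c ∧ (c ∨ (a ∧ (¬c ∨ d)))))) → (a ∨ ¬e))}.
(((c ∧ c) ∨ ¬(d ∨ (c ∧ (c ∨ (a ∧ (¬c ∨ d)))))) → (a ∨ ¬e)): β-rule — branch into ¬((c ∧ c) ∨ ¬(d ∨ (c ∧ (c ∨ (a ∧ (¬c ∨ d))))))  //  (a ∨ ¬e).
  branch 1 (add ¬((c ∧ c) ∨ ¬(d ∨ (c ∧ (c ∨ (a ∧ (¬c ∨ d))))))):
    ¬((c ∧ c) ∨ ¬(d ∨ (c ∧ (c ∨ (a ∧ (¬c ∨ d)))))): α-rule — add ¬(c ∧ c), ¬¬(d ∨ (c ∧ (c ∨ (a ∧ (¬c ∨ d))))).
    ¬(c ∧ c): β-rule — branch into ¬c  //  ¬c.
      branch 1.1 (add ¬c):
        ¬¬(d ∨ (c ∧ (c ∨ (a ∧ (¬c ∨ d))))): β-rule — branch into d  //  (c ∧ (c ∨ (a ∧ (¬c ∨ d)))).
          branch 1.1.1 (add d):
            ○ open, literals {c=false, d=true}.
          branch 1.1.2 (add (c ∧ (c ∨ (a ∧ (¬c ∨ d))))):
            (c ∧ (c ∨ (a ∧ (¬c ∨ d)))): α-rule — add c, (c ∨ (a ∧ (¬c ∨ d))).
            × closes — contains both c and ¬c.
      branch 1.2 (add ¬c):
        ¬¬(d ∨ (c ∧ (c ∨ (a ∧ (¬c ∨ d))))): β-rule — branch into d  //  (c ∧ (c ∨ (a ∧ (¬c ∨ d)))).
          branch 1.2.1 (add d):
            ○ open, literals {c=false, d=true}.
          branch 1.2.2 (add (c ∧ (c ∨ (a ∧ (¬c ∨ d))))):
            (c ∧ (c ∨ (a ∧ (¬c ∨ d)))): α-rule — add c, (c ∨ (a ∧ (¬c ∨ d))).
            × closes — contains both c and ¬c.
  branch 2 (add (a ∨ ¬e)):
    (a ∨ ¬e): β-rule — branch into a  //  ¬e.
      branch 2.1 (add a):
        ○ open, literals {a=true}.
      branch 2.2 (add ¬e):
        ○ open, literals {e=false}.
2 branches closed, 4 open.
An open branch gives a satisfying assignment: c=false, d=true.

Satisfiable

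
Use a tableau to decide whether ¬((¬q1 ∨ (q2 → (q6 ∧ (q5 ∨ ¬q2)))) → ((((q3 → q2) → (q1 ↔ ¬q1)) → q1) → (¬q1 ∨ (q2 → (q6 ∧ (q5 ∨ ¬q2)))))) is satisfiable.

Initial set: {¬((¬q1 ∨ (q2 → (q6 ∧ (q5 ∨ ¬q2)))) → ((((q3 → q2) → (q1 ↔ ¬q1)) → q1) → (¬q1 ∨ (q2 → (q6 ∧ (q5 ∨ ¬q2))))))}.
¬((¬q1 ∨ (q2 → (q6 ∧ (q5 ∨ ¬q2)))) → ((((q3 → q2) → (q1 ↔ ¬q1)) → q1) → (¬q1 ∨ (q2 → (q6 ∧ (q5 ∨ ¬q2)))))): α-rule — add (¬q1 ∨ (q2 → (q6 ∧ (q5 ∨ ¬q2)))), ¬((((q3 → q2) → (q1 ↔ ¬q1)) → q1) → (¬q1 ∨ (q2 → (q6 ∧ (q5 ∨ ¬q2))))).
¬((((q3 → q2) → (q1 ↔ ¬q1)) → q1) → (¬q1 ∨ (q2 → (q6 ∧ (q5 ∨ ¬q2))))): α-rule — add (((q3 → q2) → (q1 ↔ ¬q1)) → q1), ¬(¬q1 ∨ (q2 → (q6 ∧ (q5 ∨ ¬q2)))).
¬(¬q1 ∨ (q2 → (q6 ∧ (q5 ∨ ¬q2)))): α-rule — add ¬¬q1, ¬(q2 → (q6 ∧ (q5 ∨ ¬q2))).
¬(q2 → (q6 ∧ (q5 ∨ ¬q2))): α-rule — add q2, ¬(q6 ∧ (q5 ∨ ¬q2)).
(¬q1 ∨ (q2 → (q6 ∧ (q5 ∨ ¬q2)))): β-rule — branch into ¬q1  //  (q2 → (q6 ∧ (q5 ∨ ¬q2))).
  branch 1 (add ¬q1):
    × closes — contains both q1 and ¬q1.
  branch 2 (add (q2 → (q6 ∧ (q5 ∨ ¬q2)))):
    (((q3 → q2) → (q1 ↔ ¬q1)) → q1): β-rule — branch into ¬((q3 → q2) → (q1 ↔ ¬q1))  //  q1.
      branch 2.1 (add ¬((q3 → q2) → (q1 ↔ ¬q1))):
        ¬((q3 → q2) → (q1 ↔ ¬q1)): α-rule — add (q3 → q2), ¬(q1 ↔ ¬q1).
        ¬(q6 ∧ (q5 ∨ ¬q2)): β-rule — branch into ¬q6  //  ¬(q5 ∨ ¬q2).
          branch 2.1.1 (add ¬q6):
            (q2 → (q6 ∧ (q5 ∨ ¬q2))): β-rule — branch into ¬q2  //  (q6 ∧ (q5 ∨ ¬q2)).
              branch 2.1.1.1 (add ¬q2):
                × closes — contains both q2 and ¬q2.
              branch 2.1.1.2 (add (q6 ∧ (q5 ∨ ¬q2))):
                (q6 ∧ (q5 ∨ ¬q2)): α-rule — add q6, (q5 ∨ ¬q2).
                × closes — contains both q6 and ¬q6.
          branch 2.1.2 (add ¬(q5 ∨ ¬q2)):
            ¬(q5 ∨ ¬q2): α-rule — add ¬q5, ¬¬q2.
            (q2 → (q6 ∧ (q5 ∨ ¬q2))): β-rule — branch into ¬q2  //  (q6 ∧ (q5 ∨ ¬q2)).
              branch 2.1.2.1 (add ¬q2):
                × closes — contains both q2 and ¬q2.
              branch 2.1.2.2 (add (q6 ∧ (q5 ∨ ¬q2))):
                (q6 ∧ (q5 ∨ ¬q2)): α-rule — add q6, (q5 ∨ ¬q2).
                (q3 → q2): β-rule — branch into ¬q3  //  q2.
                  branch 2.1.2.2.1 (add ¬q3):
                    ¬(q1 ↔ ¬q1): β-rule — branch into q1, ¬¬q1  //  ¬q1, ¬q1.
                      branch 2.1.2.2.1.1 (add q1, ¬¬q1):
                        (q5 ∨ ¬q2): β-rule — branch into q5  //  ¬q2.
                          branch 2.1.2.2.1.1.1 (add q5):
                            × closes — contains both q5 and ¬q5.
                          branch 2.1.2.2.1.1.2 (add ¬q2):
                            × closes — contains both q2 and ¬q2.
                      branch 2.1.2.2.1.2 (add ¬q1, ¬q1):
                        × closes — contains both q1 and ¬q1.
                  branch 2.1.2.2.2 (add q2):
                    ¬(q1 ↔ ¬q1): β-rule — branch into q1, ¬¬q1  //  ¬q1, ¬q1.
                      branch 2.1.2.2.2.1 (add q1, ¬¬q1):
                        (q5 ∨ ¬q2): β-rule — branch into q5  //  ¬q2.
                          branch 2.1.2.2.2.1.1 (add q5):
                            × closes — contains both q5 and ¬q5.
                          branch 2.1.2.2.2.1.2 (add ¬q2):
                            × closes — contains both q2 and ¬q2.
                      branch 2.1.2.2.2.2 (add ¬q1, ¬q1):
                        × closes — contains both q1 and ¬q1.
      branch 2.2 (add q1):
        ¬(q6 ∧ (q5 ∨ ¬q2)): β-rule — branch into ¬q6  //  ¬(q5 ∨ ¬q2).
          branch 2.2.1 (add ¬q6):
            (q2 → (q6 ∧ (q5 ∨ ¬q2))): β-rule — branch into ¬q2  //  (q6 ∧ (q5 ∨ ¬q2)).
              branch 2.2.1.1 (add ¬q2):
                × closes — contains both q2 and ¬q2.
              branch 2.2.1.2 (add (q6 ∧ (q5 ∨ ¬q2))):
                (q6 ∧ (q5 ∨ ¬q2)): α-rule — add q6, (q5 ∨ ¬q2).
                × closes — contains both q6 and ¬q6.
          branch 2.2.2 (add ¬(q5 ∨ ¬q2)):
            ¬(q5 ∨ ¬q2): α-rule — add ¬q5, ¬¬q2.
            (q2 → (q6 ∧ (q5 ∨ ¬q2))): β-rule — branch into ¬q2  //  (q6 ∧ (q5 ∨ ¬q2)).
              branch 2.2.2.1 (add ¬q2):
                × closes — contains both q2 and ¬q2.
              branch 2.2.2.2 (add (q6 ∧ (q5 ∨ ¬q2))):
                (q6 ∧ (q5 ∨ ¬q2)): α-rule — add q6, (q5 ∨ ¬q2).
                (q5 ∨ ¬q2): β-rule — branch into q5  //  ¬q2.
                  branch 2.2.2.2.1 (add q5):
                    × closes — contains both q5 and ¬q5.
                  branch 2.2.2.2.2 (add ¬q2):
                    × closes — contains both q2 and ¬q2.
All 15 branches close.
Every branch closed; the formula is unsatisfiable.

Unsatisfiable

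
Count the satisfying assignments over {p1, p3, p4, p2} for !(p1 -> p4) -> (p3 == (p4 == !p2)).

Initial set: {(!(p1 -> p4) -> (p3 == (p4 == !p2)))}.
(!(p1 -> p4) -> (p3 == (p4 == !p2))): β-rule — branch into !!(p1 -> p4)  //  (p3 == (p4 == !p2)).
  branch 1 (add !!(p1 -> p4)):
    !!(p1 -> p4): β-rule — branch into !p1  //  p4.
      branch 1.1 (add !p1):
        ○ open, literals {p1=0}.
      branch 1.2 (add p4):
        ○ open, literals {p4=1}.
  branch 2 (add (p3 == (p4 == !p2))):
    (p3 == (p4 == !p2)): β-rule — branch into p3, (p4 == !p2)  //  !p3, !(p4 == !p2).
      branch 2.1 (add p3, (p4 == !p2)):
        (p4 == !p2): β-rule — branch into p4, !p2  //  !p4, !!p2.
          branch 2.1.1 (add p4, !p2):
            ○ open, literals {p2=0, p3=1, p4=1}.
          branch 2.1.2 (add !p4, !!p2):
            ○ open, literals {p2=1, p3=1, p4=0}.
      branch 2.2 (add !p3, !(p4 == !p2)):
        !(p4 == !p2): β-rule — branch into p4, !!p2  //  !p4, !p2.
          branch 2.2.1 (add p4, !!p2):
            ○ open, literals {p2=1, p3=0, p4=1}.
          branch 2.2.2 (add !p4, !p2):
            ○ open, literals {p2=0, p3=0, p4=0}.
0 branches closed, 6 open.
Each open branch fixes some atoms; the unmentioned ones are free. Counting distinct full assignments: branch {p1=0} (p3, p4, p2) contributes 8 new; branch {p4=1} (p1, p3, p2) contributes 4 new; branch {p2=0, p3=1, p4=1} (p1) contributes 0 new; branch {p2=1, p3=1, p4=0} (p1) contributes 1 new; branch {p2=1, p3=0, p4=1} (p1) contributes 0 new; branch {p2=0, p3=0, p4=0} (p1) contributes 1 new. Total: 14.

14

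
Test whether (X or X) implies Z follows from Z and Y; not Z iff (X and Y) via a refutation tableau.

Initial set: {(Z and Y); (not Z iff (X and Y)); not ((X or X) implies Z)}.
(Z and Y): α-rule — add Z, Y.
not ((X or X) implies Z): α-rule — add (X or X), not Z.
× closes — contains both Z and not Z.
All 1 branch closes.
Every branch closed, so the premises entail the conclusion.

Yes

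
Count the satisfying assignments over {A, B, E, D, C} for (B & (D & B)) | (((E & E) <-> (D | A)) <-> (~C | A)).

20

Initial set: {((B & (D & B)) | (((E & E) <-> (D | A)) <-> (~C | A)))}.
((B & (D & B)) | (((E & E) <-> (D | A)) <-> (~C | A))): β-rule — branch into (B & (D & B))  //  (((E & E) <-> (D | A)) <-> (~C | A)).
  branch 1 (add (B & (D & B))):
    (B & (D & B)): α-rule — add B, (D & B).
    (D & B): α-rule — add D, B.
    ○ open, literals {B=1, D=1}.
  branch 2 (add (((E & E) <-> (D | A)) <-> (~C | A))):
    (((E & E) <-> (D | A)) <-> (~C | A)): β-rule — branch into ((E & E) <-> (D | A)), (~C | A)  //  ~((E & E) <-> (D | A)), ~(~C | A).
      branch 2.1 (add ((E & E) <-> (D | A)), (~C | A)):
        ((E & E) <-> (D | A)): β-rule — branch into (E & E), (D | A)  //  ~(E & E), ~(D | A).
          branch 2.1.1 (add (E & E), (D | A)):
            (E & E): α-rule — add E, E.
            (~C | A): β-rule — branch into ~C  //  A.
              branch 2.1.1.1 (add ~C):
                (D | A): β-rule — branch into D  //  A.
                  branch 2.1.1.1.1 (add D):
                    ○ open, literals {C=0, D=1, E=1}.
                  branch 2.1.1.1.2 (add A):
                    ○ open, literals {A=1, C=0, E=1}.
              branch 2.1.1.2 (add A):
                (D | A): β-rule — branch into D  //  A.
                  branch 2.1.1.2.1 (add D):
                    ○ open, literals {A=1, D=1, E=1}.
                  branch 2.1.1.2.2 (add A):
                    ○ open, literals {A=1, E=1}.
          branch 2.1.2 (add ~(E & E), ~(D | A)):
            ~(D | A): α-rule — add ~D, ~A.
            (~C | A): β-rule — branch into ~C  //  A.
              branch 2.1.2.1 (add ~C):
                ~(E & E): β-rule — branch into ~E  //  ~E.
                  branch 2.1.2.1.1 (add ~E):
                    ○ open, literals {A=0, C=0, D=0, E=0}.
                  branch 2.1.2.1.2 (add ~E):
                    ○ open, literals {A=0, C=0, D=0, E=0}.
              branch 2.1.2.2 (add A):
                × closes — contains both A and ~A.
      branch 2.2 (add ~((E & E) <-> (D | A)), ~(~C | A)):
        ~(~C | A): α-rule — add ~~C, ~A.
        ~((E & E) <-> (D | A)): β-rule — branch into (E & E), ~(D | A)  //  ~(E & E), (D | A).
          branch 2.2.1 (add (E & E), ~(D | A)):
            (E & E): α-rule — add E, E.
            ~(D | A): α-rule — add ~D, ~A.
            ○ open, literals {A=0, C=1, D=0, E=1}.
          branch 2.2.2 (add ~(E & E), (D | A)):
            ~(E & E): β-rule — branch into ~E  //  ~E.
              branch 2.2.2.1 (add ~E):
                (D | A): β-rule — branch into D  //  A.
                  branch 2.2.2.1.1 (add D):
                    ○ open, literals {A=0, C=1, D=1, E=0}.
                  branch 2.2.2.1.2 (add A):
                    × closes — contains both A and ~A.
              branch 2.2.2.2 (add ~E):
                (D | A): β-rule — branch into D  //  A.
                  branch 2.2.2.2.1 (add D):
                    ○ open, literals {A=0, C=1, D=1, E=0}.
                  branch 2.2.2.2.2 (add A):
                    × closes — contains both A and ~A.
3 branches closed, 10 open.
Each open branch fixes some atoms; the unmentioned ones are free. Counting distinct full assignments: branch {B=1, D=1} (A, E, C) contributes 8 new; branch {C=0, D=1, E=1} (A, B) contributes 2 new; branch {A=1, C=0, E=1} (B, D) contributes 2 new; branch {A=1, D=1, E=1} (B, C) contributes 1 new; branch {A=1, E=1} (B, D, C) contributes 2 new; branch {A=0, C=0, D=0, E=0} (B) contributes 2 new; branch {A=0, C=0, D=0, E=0} (B) contributes 0 new; branch {A=0, C=1, D=0, E=1} (B) contributes 2 new; branch {A=0, C=1, D=1, E=0} (B) contributes 1 new; branch {A=0, C=1, D=1, E=0} (B) contributes 0 new. Total: 20.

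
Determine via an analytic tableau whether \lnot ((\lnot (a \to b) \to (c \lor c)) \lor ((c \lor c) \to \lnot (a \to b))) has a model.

Unsatisfiable

Initial set: {\lnot ((\lnot (a \to b) \to (c \lor c)) \lor ((c \lor c) \to \lnot (a \to b)))}.
\lnot ((\lnot (a \to b) \to (c \lor c)) \lor ((c \lor c) \to \lnot (a \to b))): α-rule — add \lnot (\lnot (a \to b) \to (c \lor c)), \lnot ((c \lor c) \to \lnot (a \to b)).
\lnot (\lnot (a \to b) \to (c \lor c)): α-rule — add \lnot (a \to b), \lnot (c \lor c).
\lnot ((c \lor c) \to \lnot (a \to b)): α-rule — add (c \lor c), \lnot \lnot (a \to b).
\lnot (a \to b): α-rule — add a, \lnot b.
\lnot (c \lor c): α-rule — add \lnot c, \lnot c.
(c \lor c): β-rule — branch into c  //  c.
  branch 1 (add c):
    × closes — contains both c and \lnot c.
  branch 2 (add c):
    × closes — contains both c and \lnot c.
All 2 branches close.
Every branch closed; the formula is unsatisfiable.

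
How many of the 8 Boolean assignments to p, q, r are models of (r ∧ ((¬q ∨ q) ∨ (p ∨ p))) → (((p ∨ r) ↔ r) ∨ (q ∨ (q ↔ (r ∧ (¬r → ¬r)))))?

Initial set: {T ((r ∧ ((¬q ∨ q) ∨ (p ∨ p))) → (((p ∨ r) ↔ r) ∨ (q ∨ (q ↔ (r ∧ (¬r → ¬r))))))}.
T ((r ∧ ((¬q ∨ q) ∨ (p ∨ p))) → (((p ∨ r) ↔ r) ∨ (q ∨ (q ↔ (r ∧ (¬r → ¬r)))))): β-rule — branch into F (r ∧ ((¬q ∨ q) ∨ (p ∨ p)))  //  T (((p ∨ r) ↔ r) ∨ (q ∨ (q ↔ (r ∧ (¬r → ¬r))))).
  branch 1 (add F (r ∧ ((¬q ∨ q) ∨ (p ∨ p)))):
    F (r ∧ ((¬q ∨ q) ∨ (p ∨ p))): β-rule — branch into F r  //  F ((¬q ∨ q) ∨ (p ∨ p)).
      branch 1.1 (add F r):
        ○ open, literals {r=0}.
      branch 1.2 (add F ((¬q ∨ q) ∨ (p ∨ p))):
        F ((¬q ∨ q) ∨ (p ∨ p)): α-rule — add F (¬q ∨ q), F (p ∨ p).
        F (¬q ∨ q): α-rule — add F ¬q, F q.
        × closes — contains both q and ¬q.
  branch 2 (add T (((p ∨ r) ↔ r) ∨ (q ∨ (q ↔ (r ∧ (¬r → ¬r)))))):
    T (((p ∨ r) ↔ r) ∨ (q ∨ (q ↔ (r ∧ (¬r → ¬r))))): β-rule — branch into T ((p ∨ r) ↔ r)  //  T (q ∨ (q ↔ (r ∧ (¬r → ¬r)))).
      branch 2.1 (add T ((p ∨ r) ↔ r)):
        T ((p ∨ r) ↔ r): β-rule — branch into T (p ∨ r), T r  //  F (p ∨ r), F r.
          branch 2.1.1 (add T (p ∨ r), T r):
            T (p ∨ r): β-rule — branch into T p  //  T r.
              branch 2.1.1.1 (add T p):
                ○ open, literals {p=1, r=1}.
              branch 2.1.1.2 (add T r):
                ○ open, literals {r=1}.
          branch 2.1.2 (add F (p ∨ r), F r):
            F (p ∨ r): α-rule — add F p, F r.
            ○ open, literals {p=0, r=0}.
      branch 2.2 (add T (q ∨ (q ↔ (r ∧ (¬r → ¬r))))):
        T (q ∨ (q ↔ (r ∧ (¬r → ¬r)))): β-rule — branch into T q  //  T (q ↔ (r ∧ (¬r → ¬r))).
          branch 2.2.1 (add T q):
            ○ open, literals {q=1}.
          branch 2.2.2 (add T (q ↔ (r ∧ (¬r → ¬r)))):
            T (q ↔ (r ∧ (¬r → ¬r))): β-rule — branch into T q, T (r ∧ (¬r → ¬r))  //  F q, F (r ∧ (¬r → ¬r)).
              branch 2.2.2.1 (add T q, T (r ∧ (¬r → ¬r))):
                T (r ∧ (¬r → ¬r)): α-rule — add T r, T (¬r → ¬r).
                T (¬r → ¬r): β-rule — branch into F ¬r  //  T ¬r.
                  branch 2.2.2.1.1 (add F ¬r):
                    ○ open, literals {q=1, r=1}.
                  branch 2.2.2.1.2 (add T ¬r):
                    × closes — contains both r and ¬r.
              branch 2.2.2.2 (add F q, F (r ∧ (¬r → ¬r))):
                F (r ∧ (¬r → ¬r)): β-rule — branch into F r  //  F (¬r → ¬r).
                  branch 2.2.2.2.1 (add F r):
                    ○ open, literals {q=0, r=0}.
                  branch 2.2.2.2.2 (add F (¬r → ¬r)):
                    F (¬r → ¬r): α-rule — add T ¬r, F ¬r.
                    × closes — contains both r and ¬r.
3 branches closed, 7 open.
Each open branch fixes some atoms; the unmentioned ones are free. Counting distinct full assignments: branch {r=0} (p, q) contributes 4 new; branch {p=1, r=1} (q) contributes 2 new; branch {r=1} (p, q) contributes 2 new; branch {p=0, r=0} (q) contributes 0 new; branch {q=1} (p, r) contributes 0 new; branch {q=1, r=1} (p) contributes 0 new; branch {q=0, r=0} (p) contributes 0 new. Total: 8.

8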